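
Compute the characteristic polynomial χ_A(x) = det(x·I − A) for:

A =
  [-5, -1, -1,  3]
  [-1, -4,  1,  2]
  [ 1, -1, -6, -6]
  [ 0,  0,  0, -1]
x^4 + 16*x^3 + 90*x^2 + 200*x + 125

Expanding det(x·I − A) (e.g. by cofactor expansion or by noting that A is similar to its Jordan form J, which has the same characteristic polynomial as A) gives
  χ_A(x) = x^4 + 16*x^3 + 90*x^2 + 200*x + 125
which factors as (x + 1)*(x + 5)^3. The eigenvalues (with algebraic multiplicities) are λ = -5 with multiplicity 3, λ = -1 with multiplicity 1.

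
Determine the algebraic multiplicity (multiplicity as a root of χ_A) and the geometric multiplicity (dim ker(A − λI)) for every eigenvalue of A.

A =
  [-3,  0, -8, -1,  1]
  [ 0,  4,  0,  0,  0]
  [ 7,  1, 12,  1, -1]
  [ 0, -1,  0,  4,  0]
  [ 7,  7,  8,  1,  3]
λ = 4: alg = 5, geom = 3

Step 1 — factor the characteristic polynomial to read off the algebraic multiplicities:
  χ_A(x) = (x - 4)^5

Step 2 — compute geometric multiplicities via the rank-nullity identity g(λ) = n − rank(A − λI):
  rank(A − (4)·I) = 2, so dim ker(A − (4)·I) = n − 2 = 3

Summary:
  λ = 4: algebraic multiplicity = 5, geometric multiplicity = 3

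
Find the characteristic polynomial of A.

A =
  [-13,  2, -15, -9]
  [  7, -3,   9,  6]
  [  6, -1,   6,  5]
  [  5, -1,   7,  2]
x^4 + 8*x^3 + 24*x^2 + 32*x + 16

Expanding det(x·I − A) (e.g. by cofactor expansion or by noting that A is similar to its Jordan form J, which has the same characteristic polynomial as A) gives
  χ_A(x) = x^4 + 8*x^3 + 24*x^2 + 32*x + 16
which factors as (x + 2)^4. The eigenvalues (with algebraic multiplicities) are λ = -2 with multiplicity 4.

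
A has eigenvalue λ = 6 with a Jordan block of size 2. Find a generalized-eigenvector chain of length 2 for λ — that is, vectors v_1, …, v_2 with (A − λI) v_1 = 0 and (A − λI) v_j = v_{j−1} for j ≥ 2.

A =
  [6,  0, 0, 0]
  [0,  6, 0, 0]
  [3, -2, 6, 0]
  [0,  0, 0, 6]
A Jordan chain for λ = 6 of length 2:
v_1 = (0, 0, 3, 0)ᵀ
v_2 = (1, 0, 0, 0)ᵀ

Let N = A − (6)·I. We want v_2 with N^2 v_2 = 0 but N^1 v_2 ≠ 0; then v_{j-1} := N · v_j for j = 2, …, 2.

Pick v_2 = (1, 0, 0, 0)ᵀ.
Then v_1 = N · v_2 = (0, 0, 3, 0)ᵀ.

Sanity check: (A − (6)·I) v_1 = (0, 0, 0, 0)ᵀ = 0. ✓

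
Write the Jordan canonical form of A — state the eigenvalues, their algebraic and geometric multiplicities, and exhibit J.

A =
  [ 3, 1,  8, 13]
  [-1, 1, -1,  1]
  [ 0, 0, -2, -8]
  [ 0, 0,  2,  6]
J_3(2) ⊕ J_1(2)

The characteristic polynomial is
  det(x·I − A) = x^4 - 8*x^3 + 24*x^2 - 32*x + 16 = (x - 2)^4

Eigenvalues and multiplicities (the geometric multiplicity of λ is n − rank(A − λI), which equals the number of Jordan blocks for λ):
  λ = 2: algebraic multiplicity = 4, geometric multiplicity = 2

Determining the block sizes for each eigenvalue:
  λ = 2: with am = 4 and gm = 2, the partition is not yet determined (e.g. several partitions of 4 into 2 parts exist). Let N = A − (2)·I. Computing rank(N^1) = 2, rank(N^2) = 1, rank(N^3) = 0; the number of blocks of size ≥ j is rank(N^{j−1}) − rank(N^j), giving [2, 1, 1]. So we have 1 block(s) of size 3, 1 block(s) of size 1 → block sizes [3, 1]

Assembling the blocks gives a Jordan form
J =
  [2, 1, 0, 0]
  [0, 2, 1, 0]
  [0, 0, 2, 0]
  [0, 0, 0, 2]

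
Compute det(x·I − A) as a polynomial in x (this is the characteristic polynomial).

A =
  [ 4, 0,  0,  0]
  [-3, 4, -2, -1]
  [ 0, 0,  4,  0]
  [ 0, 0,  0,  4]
x^4 - 16*x^3 + 96*x^2 - 256*x + 256

Expanding det(x·I − A) (e.g. by cofactor expansion or by noting that A is similar to its Jordan form J, which has the same characteristic polynomial as A) gives
  χ_A(x) = x^4 - 16*x^3 + 96*x^2 - 256*x + 256
which factors as (x - 4)^4. The eigenvalues (with algebraic multiplicities) are λ = 4 with multiplicity 4.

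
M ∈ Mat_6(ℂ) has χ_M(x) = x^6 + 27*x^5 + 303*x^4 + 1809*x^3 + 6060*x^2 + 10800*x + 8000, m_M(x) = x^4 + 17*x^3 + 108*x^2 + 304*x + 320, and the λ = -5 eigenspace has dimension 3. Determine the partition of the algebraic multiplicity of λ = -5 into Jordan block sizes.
Block sizes for λ = -5: [1, 1, 1]

Step 1 — from the characteristic polynomial, algebraic multiplicity of λ = -5 is 3. From dim ker(M − (-5)·I) = 3, there are exactly 3 Jordan blocks for λ = -5.
Step 2 — from the minimal polynomial, the factor (x + 5) tells us the largest block for λ = -5 has size 1.
Step 3 — with total size 3, 3 blocks, and largest block 1, the block sizes (in nonincreasing order) are [1, 1, 1].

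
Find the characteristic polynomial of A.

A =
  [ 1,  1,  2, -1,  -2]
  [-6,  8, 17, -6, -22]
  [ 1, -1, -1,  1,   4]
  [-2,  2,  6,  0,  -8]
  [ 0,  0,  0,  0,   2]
x^5 - 10*x^4 + 40*x^3 - 80*x^2 + 80*x - 32

Expanding det(x·I − A) (e.g. by cofactor expansion or by noting that A is similar to its Jordan form J, which has the same characteristic polynomial as A) gives
  χ_A(x) = x^5 - 10*x^4 + 40*x^3 - 80*x^2 + 80*x - 32
which factors as (x - 2)^5. The eigenvalues (with algebraic multiplicities) are λ = 2 with multiplicity 5.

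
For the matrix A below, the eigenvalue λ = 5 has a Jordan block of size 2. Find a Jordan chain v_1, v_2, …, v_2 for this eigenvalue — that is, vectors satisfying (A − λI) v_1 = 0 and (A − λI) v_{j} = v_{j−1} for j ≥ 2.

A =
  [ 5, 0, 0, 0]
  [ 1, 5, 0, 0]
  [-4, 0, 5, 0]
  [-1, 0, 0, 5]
A Jordan chain for λ = 5 of length 2:
v_1 = (0, 1, -4, -1)ᵀ
v_2 = (1, 0, 0, 0)ᵀ

Let N = A − (5)·I. We want v_2 with N^2 v_2 = 0 but N^1 v_2 ≠ 0; then v_{j-1} := N · v_j for j = 2, …, 2.

Pick v_2 = (1, 0, 0, 0)ᵀ.
Then v_1 = N · v_2 = (0, 1, -4, -1)ᵀ.

Sanity check: (A − (5)·I) v_1 = (0, 0, 0, 0)ᵀ = 0. ✓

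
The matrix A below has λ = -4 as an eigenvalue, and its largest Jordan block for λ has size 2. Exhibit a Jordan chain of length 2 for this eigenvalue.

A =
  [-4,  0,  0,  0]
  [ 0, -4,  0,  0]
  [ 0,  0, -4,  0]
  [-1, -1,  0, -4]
A Jordan chain for λ = -4 of length 2:
v_1 = (0, 0, 0, -1)ᵀ
v_2 = (1, 0, 0, 0)ᵀ

Let N = A − (-4)·I. We want v_2 with N^2 v_2 = 0 but N^1 v_2 ≠ 0; then v_{j-1} := N · v_j for j = 2, …, 2.

Pick v_2 = (1, 0, 0, 0)ᵀ.
Then v_1 = N · v_2 = (0, 0, 0, -1)ᵀ.

Sanity check: (A − (-4)·I) v_1 = (0, 0, 0, 0)ᵀ = 0. ✓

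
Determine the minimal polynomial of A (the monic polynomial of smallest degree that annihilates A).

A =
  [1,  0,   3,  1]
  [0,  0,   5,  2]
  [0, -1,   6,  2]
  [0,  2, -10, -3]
x^3 - 3*x^2 + 3*x - 1

The characteristic polynomial is χ_A(x) = (x - 1)^4, so the eigenvalues are known. The minimal polynomial is
  m_A(x) = Π_λ (x − λ)^{k_λ}
where k_λ is the size of the *largest* Jordan block for λ (equivalently, the smallest k with (A − λI)^k v = 0 for every generalised eigenvector v of λ).

  λ = 1: largest Jordan block has size 3, contributing (x − 1)^3

So m_A(x) = (x - 1)^3 = x^3 - 3*x^2 + 3*x - 1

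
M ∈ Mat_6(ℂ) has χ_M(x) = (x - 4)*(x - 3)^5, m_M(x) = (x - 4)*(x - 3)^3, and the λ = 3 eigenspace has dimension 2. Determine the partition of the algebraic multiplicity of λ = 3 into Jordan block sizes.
Block sizes for λ = 3: [3, 2]

Step 1 — from the characteristic polynomial, algebraic multiplicity of λ = 3 is 5. From dim ker(M − (3)·I) = 2, there are exactly 2 Jordan blocks for λ = 3.
Step 2 — from the minimal polynomial, the factor (x − 3)^3 tells us the largest block for λ = 3 has size 3.
Step 3 — with total size 5, 2 blocks, and largest block 3, the block sizes (in nonincreasing order) are [3, 2].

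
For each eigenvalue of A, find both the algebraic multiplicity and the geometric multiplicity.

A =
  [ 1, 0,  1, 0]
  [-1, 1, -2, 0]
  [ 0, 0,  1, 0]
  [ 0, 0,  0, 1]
λ = 1: alg = 4, geom = 2

Step 1 — factor the characteristic polynomial to read off the algebraic multiplicities:
  χ_A(x) = (x - 1)^4

Step 2 — compute geometric multiplicities via the rank-nullity identity g(λ) = n − rank(A − λI):
  rank(A − (1)·I) = 2, so dim ker(A − (1)·I) = n − 2 = 2

Summary:
  λ = 1: algebraic multiplicity = 4, geometric multiplicity = 2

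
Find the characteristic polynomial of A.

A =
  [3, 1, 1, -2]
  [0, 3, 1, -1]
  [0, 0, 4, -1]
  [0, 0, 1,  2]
x^4 - 12*x^3 + 54*x^2 - 108*x + 81

Expanding det(x·I − A) (e.g. by cofactor expansion or by noting that A is similar to its Jordan form J, which has the same characteristic polynomial as A) gives
  χ_A(x) = x^4 - 12*x^3 + 54*x^2 - 108*x + 81
which factors as (x - 3)^4. The eigenvalues (with algebraic multiplicities) are λ = 3 with multiplicity 4.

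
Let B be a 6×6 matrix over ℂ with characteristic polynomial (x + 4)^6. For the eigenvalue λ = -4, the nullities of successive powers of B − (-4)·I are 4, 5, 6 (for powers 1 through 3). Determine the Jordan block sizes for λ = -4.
Block sizes for λ = -4: [3, 1, 1, 1]

From the dimensions of kernels of powers, the number of Jordan blocks of size at least j is d_j − d_{j−1} where d_j = dim ker(N^j) (with d_0 = 0). Computing the differences gives [4, 1, 1].
The number of blocks of size exactly k is (#blocks of size ≥ k) − (#blocks of size ≥ k + 1), so the partition is: 3 block(s) of size 1, 1 block(s) of size 3.
In nonincreasing order the block sizes are [3, 1, 1, 1].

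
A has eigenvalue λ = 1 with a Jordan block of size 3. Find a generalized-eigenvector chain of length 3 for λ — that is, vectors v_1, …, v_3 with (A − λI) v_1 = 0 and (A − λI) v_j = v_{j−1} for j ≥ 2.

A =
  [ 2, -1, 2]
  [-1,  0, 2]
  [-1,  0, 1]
A Jordan chain for λ = 1 of length 3:
v_1 = (0, -2, -1)ᵀ
v_2 = (1, -1, -1)ᵀ
v_3 = (1, 0, 0)ᵀ

Let N = A − (1)·I. We want v_3 with N^3 v_3 = 0 but N^2 v_3 ≠ 0; then v_{j-1} := N · v_j for j = 3, …, 2.

Pick v_3 = (1, 0, 0)ᵀ.
Then v_2 = N · v_3 = (1, -1, -1)ᵀ.
Then v_1 = N · v_2 = (0, -2, -1)ᵀ.

Sanity check: (A − (1)·I) v_1 = (0, 0, 0)ᵀ = 0. ✓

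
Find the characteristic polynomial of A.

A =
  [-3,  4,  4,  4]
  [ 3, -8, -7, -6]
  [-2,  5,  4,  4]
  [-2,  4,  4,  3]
x^4 + 4*x^3 + 6*x^2 + 4*x + 1

Expanding det(x·I − A) (e.g. by cofactor expansion or by noting that A is similar to its Jordan form J, which has the same characteristic polynomial as A) gives
  χ_A(x) = x^4 + 4*x^3 + 6*x^2 + 4*x + 1
which factors as (x + 1)^4. The eigenvalues (with algebraic multiplicities) are λ = -1 with multiplicity 4.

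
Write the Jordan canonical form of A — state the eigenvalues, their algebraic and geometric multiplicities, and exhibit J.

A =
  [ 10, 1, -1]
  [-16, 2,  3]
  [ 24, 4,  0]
J_3(4)

The characteristic polynomial is
  det(x·I − A) = x^3 - 12*x^2 + 48*x - 64 = (x - 4)^3

Eigenvalues and multiplicities (the geometric multiplicity of λ is n − rank(A − λI), which equals the number of Jordan blocks for λ):
  λ = 4: algebraic multiplicity = 3, geometric multiplicity = 1

Determining the block sizes for each eigenvalue:
  λ = 4: one block (gm = 1), so the single block has size am = 3 → block sizes [3]

Assembling the blocks gives a Jordan form
J =
  [4, 1, 0]
  [0, 4, 1]
  [0, 0, 4]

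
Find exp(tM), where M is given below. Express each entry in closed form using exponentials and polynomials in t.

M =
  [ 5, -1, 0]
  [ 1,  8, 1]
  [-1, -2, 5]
e^{tM} =
  [-t*exp(6*t) + exp(6*t), -t^2*exp(6*t)/2 - t*exp(6*t), -t^2*exp(6*t)/2]
  [t*exp(6*t), t^2*exp(6*t)/2 + 2*t*exp(6*t) + exp(6*t), t^2*exp(6*t)/2 + t*exp(6*t)]
  [-t*exp(6*t), -t^2*exp(6*t)/2 - 2*t*exp(6*t), -t^2*exp(6*t)/2 - t*exp(6*t) + exp(6*t)]

Strategy: write M = P · J · P⁻¹ where J is a Jordan canonical form, so e^{tM} = P · e^{tJ} · P⁻¹, and e^{tJ} can be computed block-by-block.

M has Jordan form
J =
  [6, 1, 0]
  [0, 6, 1]
  [0, 0, 6]
(up to reordering of blocks).

Per-block formulas:
  For a 3×3 Jordan block J_3(6): exp(t · J_3(6)) = e^(6t)·(I + t·N + (t^2/2)·N^2), where N is the 3×3 nilpotent shift.

After assembling e^{tJ} and conjugating by P, we get:

e^{tM} =
  [-t*exp(6*t) + exp(6*t), -t^2*exp(6*t)/2 - t*exp(6*t), -t^2*exp(6*t)/2]
  [t*exp(6*t), t^2*exp(6*t)/2 + 2*t*exp(6*t) + exp(6*t), t^2*exp(6*t)/2 + t*exp(6*t)]
  [-t*exp(6*t), -t^2*exp(6*t)/2 - 2*t*exp(6*t), -t^2*exp(6*t)/2 - t*exp(6*t) + exp(6*t)]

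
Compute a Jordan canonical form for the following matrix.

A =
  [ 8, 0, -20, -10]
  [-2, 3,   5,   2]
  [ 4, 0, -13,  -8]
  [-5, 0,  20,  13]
J_1(2) ⊕ J_2(3) ⊕ J_1(3)

The characteristic polynomial is
  det(x·I − A) = x^4 - 11*x^3 + 45*x^2 - 81*x + 54 = (x - 3)^3*(x - 2)

Eigenvalues and multiplicities (the geometric multiplicity of λ is n − rank(A − λI), which equals the number of Jordan blocks for λ):
  λ = 2: algebraic multiplicity = 1, geometric multiplicity = 1
  λ = 3: algebraic multiplicity = 3, geometric multiplicity = 2

Determining the block sizes for each eigenvalue:
  λ = 2: one block (gm = 1), so the single block has size am = 1 → block sizes [1]
  λ = 3: 2 blocks summing to 3 forces exactly one block of size 2 and the rest size 1 → block sizes [2, 1]

Assembling the blocks gives a Jordan form
J =
  [2, 0, 0, 0]
  [0, 3, 1, 0]
  [0, 0, 3, 0]
  [0, 0, 0, 3]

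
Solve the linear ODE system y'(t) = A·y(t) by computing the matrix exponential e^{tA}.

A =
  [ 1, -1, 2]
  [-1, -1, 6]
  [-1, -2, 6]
e^{tA} =
  [-t*exp(2*t) + exp(2*t), -t*exp(2*t), 2*t*exp(2*t)]
  [-t^2*exp(2*t) - t*exp(2*t), -t^2*exp(2*t) - 3*t*exp(2*t) + exp(2*t), 2*t^2*exp(2*t) + 6*t*exp(2*t)]
  [-t^2*exp(2*t)/2 - t*exp(2*t), -t^2*exp(2*t)/2 - 2*t*exp(2*t), t^2*exp(2*t) + 4*t*exp(2*t) + exp(2*t)]

Strategy: write A = P · J · P⁻¹ where J is a Jordan canonical form, so e^{tA} = P · e^{tJ} · P⁻¹, and e^{tJ} can be computed block-by-block.

A has Jordan form
J =
  [2, 1, 0]
  [0, 2, 1]
  [0, 0, 2]
(up to reordering of blocks).

Per-block formulas:
  For a 3×3 Jordan block J_3(2): exp(t · J_3(2)) = e^(2t)·(I + t·N + (t^2/2)·N^2), where N is the 3×3 nilpotent shift.

After assembling e^{tJ} and conjugating by P, we get:

e^{tA} =
  [-t*exp(2*t) + exp(2*t), -t*exp(2*t), 2*t*exp(2*t)]
  [-t^2*exp(2*t) - t*exp(2*t), -t^2*exp(2*t) - 3*t*exp(2*t) + exp(2*t), 2*t^2*exp(2*t) + 6*t*exp(2*t)]
  [-t^2*exp(2*t)/2 - t*exp(2*t), -t^2*exp(2*t)/2 - 2*t*exp(2*t), t^2*exp(2*t) + 4*t*exp(2*t) + exp(2*t)]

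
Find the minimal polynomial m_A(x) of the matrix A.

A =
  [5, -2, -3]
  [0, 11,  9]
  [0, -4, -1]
x^2 - 10*x + 25

The characteristic polynomial is χ_A(x) = (x - 5)^3, so the eigenvalues are known. The minimal polynomial is
  m_A(x) = Π_λ (x − λ)^{k_λ}
where k_λ is the size of the *largest* Jordan block for λ (equivalently, the smallest k with (A − λI)^k v = 0 for every generalised eigenvector v of λ).

  λ = 5: largest Jordan block has size 2, contributing (x − 5)^2

So m_A(x) = (x - 5)^2 = x^2 - 10*x + 25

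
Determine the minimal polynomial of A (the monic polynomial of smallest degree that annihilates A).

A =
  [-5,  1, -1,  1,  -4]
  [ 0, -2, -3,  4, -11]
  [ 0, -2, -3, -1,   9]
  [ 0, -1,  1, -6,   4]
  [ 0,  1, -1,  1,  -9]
x^2 + 10*x + 25

The characteristic polynomial is χ_A(x) = (x + 5)^5, so the eigenvalues are known. The minimal polynomial is
  m_A(x) = Π_λ (x − λ)^{k_λ}
where k_λ is the size of the *largest* Jordan block for λ (equivalently, the smallest k with (A − λI)^k v = 0 for every generalised eigenvector v of λ).

  λ = -5: largest Jordan block has size 2, contributing (x + 5)^2

So m_A(x) = (x + 5)^2 = x^2 + 10*x + 25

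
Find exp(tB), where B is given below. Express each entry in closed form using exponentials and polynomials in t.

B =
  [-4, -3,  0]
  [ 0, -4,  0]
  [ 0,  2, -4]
e^{tB} =
  [exp(-4*t), -3*t*exp(-4*t), 0]
  [0, exp(-4*t), 0]
  [0, 2*t*exp(-4*t), exp(-4*t)]

Strategy: write B = P · J · P⁻¹ where J is a Jordan canonical form, so e^{tB} = P · e^{tJ} · P⁻¹, and e^{tJ} can be computed block-by-block.

B has Jordan form
J =
  [-4,  1,  0]
  [ 0, -4,  0]
  [ 0,  0, -4]
(up to reordering of blocks).

Per-block formulas:
  For a 2×2 Jordan block J_2(-4): exp(t · J_2(-4)) = e^(-4t)·(I + t·N), where N is the 2×2 nilpotent shift.
  For a 1×1 block at λ = -4: exp(t · [-4]) = [e^(-4t)].

After assembling e^{tJ} and conjugating by P, we get:

e^{tB} =
  [exp(-4*t), -3*t*exp(-4*t), 0]
  [0, exp(-4*t), 0]
  [0, 2*t*exp(-4*t), exp(-4*t)]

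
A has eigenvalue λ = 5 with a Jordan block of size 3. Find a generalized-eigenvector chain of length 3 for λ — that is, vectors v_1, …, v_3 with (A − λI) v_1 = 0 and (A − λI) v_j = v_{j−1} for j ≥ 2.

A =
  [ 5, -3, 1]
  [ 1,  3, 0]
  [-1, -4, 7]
A Jordan chain for λ = 5 of length 3:
v_1 = (-4, -2, -6)ᵀ
v_2 = (0, 1, -1)ᵀ
v_3 = (1, 0, 0)ᵀ

Let N = A − (5)·I. We want v_3 with N^3 v_3 = 0 but N^2 v_3 ≠ 0; then v_{j-1} := N · v_j for j = 3, …, 2.

Pick v_3 = (1, 0, 0)ᵀ.
Then v_2 = N · v_3 = (0, 1, -1)ᵀ.
Then v_1 = N · v_2 = (-4, -2, -6)ᵀ.

Sanity check: (A − (5)·I) v_1 = (0, 0, 0)ᵀ = 0. ✓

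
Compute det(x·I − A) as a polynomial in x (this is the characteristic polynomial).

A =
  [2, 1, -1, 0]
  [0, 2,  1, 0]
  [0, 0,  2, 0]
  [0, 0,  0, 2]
x^4 - 8*x^3 + 24*x^2 - 32*x + 16

Expanding det(x·I − A) (e.g. by cofactor expansion or by noting that A is similar to its Jordan form J, which has the same characteristic polynomial as A) gives
  χ_A(x) = x^4 - 8*x^3 + 24*x^2 - 32*x + 16
which factors as (x - 2)^4. The eigenvalues (with algebraic multiplicities) are λ = 2 with multiplicity 4.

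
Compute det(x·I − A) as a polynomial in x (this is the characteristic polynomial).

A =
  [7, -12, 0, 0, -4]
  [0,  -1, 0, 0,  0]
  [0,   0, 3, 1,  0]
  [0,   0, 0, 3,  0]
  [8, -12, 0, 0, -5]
x^5 - 7*x^4 + 10*x^3 + 18*x^2 - 27*x - 27

Expanding det(x·I − A) (e.g. by cofactor expansion or by noting that A is similar to its Jordan form J, which has the same characteristic polynomial as A) gives
  χ_A(x) = x^5 - 7*x^4 + 10*x^3 + 18*x^2 - 27*x - 27
which factors as (x - 3)^3*(x + 1)^2. The eigenvalues (with algebraic multiplicities) are λ = -1 with multiplicity 2, λ = 3 with multiplicity 3.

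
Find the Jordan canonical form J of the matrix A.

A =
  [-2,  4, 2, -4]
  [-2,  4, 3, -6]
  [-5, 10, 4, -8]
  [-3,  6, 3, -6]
J_3(0) ⊕ J_1(0)

The characteristic polynomial is
  det(x·I − A) = x^4

Eigenvalues and multiplicities (the geometric multiplicity of λ is n − rank(A − λI), which equals the number of Jordan blocks for λ):
  λ = 0: algebraic multiplicity = 4, geometric multiplicity = 2

Determining the block sizes for each eigenvalue:
  λ = 0: with am = 4 and gm = 2, the partition is not yet determined (e.g. several partitions of 4 into 2 parts exist). Let N = A − (0)·I. Computing rank(N^1) = 2, rank(N^2) = 1, rank(N^3) = 0; the number of blocks of size ≥ j is rank(N^{j−1}) − rank(N^j), giving [2, 1, 1]. So we have 1 block(s) of size 3, 1 block(s) of size 1 → block sizes [3, 1]

Assembling the blocks gives a Jordan form
J =
  [0, 1, 0, 0]
  [0, 0, 1, 0]
  [0, 0, 0, 0]
  [0, 0, 0, 0]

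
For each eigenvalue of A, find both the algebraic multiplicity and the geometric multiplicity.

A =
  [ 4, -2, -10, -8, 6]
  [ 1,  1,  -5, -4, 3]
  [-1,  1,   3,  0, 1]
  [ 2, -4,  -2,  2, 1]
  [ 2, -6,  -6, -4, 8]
λ = 2: alg = 1, geom = 1; λ = 4: alg = 4, geom = 2

Step 1 — factor the characteristic polynomial to read off the algebraic multiplicities:
  χ_A(x) = (x - 4)^4*(x - 2)

Step 2 — compute geometric multiplicities via the rank-nullity identity g(λ) = n − rank(A − λI):
  rank(A − (2)·I) = 4, so dim ker(A − (2)·I) = n − 4 = 1
  rank(A − (4)·I) = 3, so dim ker(A − (4)·I) = n − 3 = 2

Summary:
  λ = 2: algebraic multiplicity = 1, geometric multiplicity = 1
  λ = 4: algebraic multiplicity = 4, geometric multiplicity = 2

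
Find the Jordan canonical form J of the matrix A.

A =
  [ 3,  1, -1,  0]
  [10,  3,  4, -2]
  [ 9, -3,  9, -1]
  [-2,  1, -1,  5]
J_3(5) ⊕ J_1(5)

The characteristic polynomial is
  det(x·I − A) = x^4 - 20*x^3 + 150*x^2 - 500*x + 625 = (x - 5)^4

Eigenvalues and multiplicities (the geometric multiplicity of λ is n − rank(A − λI), which equals the number of Jordan blocks for λ):
  λ = 5: algebraic multiplicity = 4, geometric multiplicity = 2

Determining the block sizes for each eigenvalue:
  λ = 5: with am = 4 and gm = 2, the partition is not yet determined (e.g. several partitions of 4 into 2 parts exist). Let N = A − (5)·I. Computing rank(N^1) = 2, rank(N^2) = 1, rank(N^3) = 0; the number of blocks of size ≥ j is rank(N^{j−1}) − rank(N^j), giving [2, 1, 1]. So we have 1 block(s) of size 3, 1 block(s) of size 1 → block sizes [3, 1]

Assembling the blocks gives a Jordan form
J =
  [5, 1, 0, 0]
  [0, 5, 1, 0]
  [0, 0, 5, 0]
  [0, 0, 0, 5]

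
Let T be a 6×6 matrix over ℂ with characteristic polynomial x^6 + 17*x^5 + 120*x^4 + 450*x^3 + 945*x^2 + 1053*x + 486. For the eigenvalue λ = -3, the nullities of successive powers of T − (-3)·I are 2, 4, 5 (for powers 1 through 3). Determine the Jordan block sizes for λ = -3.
Block sizes for λ = -3: [3, 2]

From the dimensions of kernels of powers, the number of Jordan blocks of size at least j is d_j − d_{j−1} where d_j = dim ker(N^j) (with d_0 = 0). Computing the differences gives [2, 2, 1].
The number of blocks of size exactly k is (#blocks of size ≥ k) − (#blocks of size ≥ k + 1), so the partition is: 1 block(s) of size 2, 1 block(s) of size 3.
In nonincreasing order the block sizes are [3, 2].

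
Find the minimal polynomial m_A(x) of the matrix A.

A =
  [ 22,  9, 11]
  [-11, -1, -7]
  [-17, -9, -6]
x^3 - 15*x^2 + 75*x - 125

The characteristic polynomial is χ_A(x) = (x - 5)^3, so the eigenvalues are known. The minimal polynomial is
  m_A(x) = Π_λ (x − λ)^{k_λ}
where k_λ is the size of the *largest* Jordan block for λ (equivalently, the smallest k with (A − λI)^k v = 0 for every generalised eigenvector v of λ).

  λ = 5: largest Jordan block has size 3, contributing (x − 5)^3

So m_A(x) = (x - 5)^3 = x^3 - 15*x^2 + 75*x - 125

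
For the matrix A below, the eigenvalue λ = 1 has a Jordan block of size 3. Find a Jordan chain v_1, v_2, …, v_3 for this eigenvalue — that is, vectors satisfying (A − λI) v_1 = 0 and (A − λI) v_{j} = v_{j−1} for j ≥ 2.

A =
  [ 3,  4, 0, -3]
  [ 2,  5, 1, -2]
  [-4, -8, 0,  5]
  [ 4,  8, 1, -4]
A Jordan chain for λ = 1 of length 3:
v_1 = (1, 1, -2, 2)ᵀ
v_2 = (0, 1, -1, 1)ᵀ
v_3 = (0, 0, 1, 0)ᵀ

Let N = A − (1)·I. We want v_3 with N^3 v_3 = 0 but N^2 v_3 ≠ 0; then v_{j-1} := N · v_j for j = 3, …, 2.

Pick v_3 = (0, 0, 1, 0)ᵀ.
Then v_2 = N · v_3 = (0, 1, -1, 1)ᵀ.
Then v_1 = N · v_2 = (1, 1, -2, 2)ᵀ.

Sanity check: (A − (1)·I) v_1 = (0, 0, 0, 0)ᵀ = 0. ✓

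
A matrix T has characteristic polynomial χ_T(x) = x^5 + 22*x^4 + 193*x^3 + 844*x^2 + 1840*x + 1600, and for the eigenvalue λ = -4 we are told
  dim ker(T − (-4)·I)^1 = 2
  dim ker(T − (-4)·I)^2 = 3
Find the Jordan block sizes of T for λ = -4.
Block sizes for λ = -4: [2, 1]

From the dimensions of kernels of powers, the number of Jordan blocks of size at least j is d_j − d_{j−1} where d_j = dim ker(N^j) (with d_0 = 0). Computing the differences gives [2, 1].
The number of blocks of size exactly k is (#blocks of size ≥ k) − (#blocks of size ≥ k + 1), so the partition is: 1 block(s) of size 1, 1 block(s) of size 2.
In nonincreasing order the block sizes are [2, 1].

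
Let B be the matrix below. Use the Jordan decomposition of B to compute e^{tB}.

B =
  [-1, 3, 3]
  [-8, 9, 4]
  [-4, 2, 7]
e^{tB} =
  [-6*t*exp(5*t) + exp(5*t), 3*t*exp(5*t), 3*t*exp(5*t)]
  [-8*t*exp(5*t), 4*t*exp(5*t) + exp(5*t), 4*t*exp(5*t)]
  [-4*t*exp(5*t), 2*t*exp(5*t), 2*t*exp(5*t) + exp(5*t)]

Strategy: write B = P · J · P⁻¹ where J is a Jordan canonical form, so e^{tB} = P · e^{tJ} · P⁻¹, and e^{tJ} can be computed block-by-block.

B has Jordan form
J =
  [5, 1, 0]
  [0, 5, 0]
  [0, 0, 5]
(up to reordering of blocks).

Per-block formulas:
  For a 1×1 block at λ = 5: exp(t · [5]) = [e^(5t)].
  For a 2×2 Jordan block J_2(5): exp(t · J_2(5)) = e^(5t)·(I + t·N), where N is the 2×2 nilpotent shift.

After assembling e^{tJ} and conjugating by P, we get:

e^{tB} =
  [-6*t*exp(5*t) + exp(5*t), 3*t*exp(5*t), 3*t*exp(5*t)]
  [-8*t*exp(5*t), 4*t*exp(5*t) + exp(5*t), 4*t*exp(5*t)]
  [-4*t*exp(5*t), 2*t*exp(5*t), 2*t*exp(5*t) + exp(5*t)]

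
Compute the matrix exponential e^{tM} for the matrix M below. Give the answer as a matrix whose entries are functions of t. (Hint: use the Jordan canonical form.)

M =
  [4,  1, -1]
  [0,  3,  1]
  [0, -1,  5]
e^{tM} =
  [exp(4*t), t*exp(4*t), -t*exp(4*t)]
  [0, -t*exp(4*t) + exp(4*t), t*exp(4*t)]
  [0, -t*exp(4*t), t*exp(4*t) + exp(4*t)]

Strategy: write M = P · J · P⁻¹ where J is a Jordan canonical form, so e^{tM} = P · e^{tJ} · P⁻¹, and e^{tJ} can be computed block-by-block.

M has Jordan form
J =
  [4, 1, 0]
  [0, 4, 0]
  [0, 0, 4]
(up to reordering of blocks).

Per-block formulas:
  For a 1×1 block at λ = 4: exp(t · [4]) = [e^(4t)].
  For a 2×2 Jordan block J_2(4): exp(t · J_2(4)) = e^(4t)·(I + t·N), where N is the 2×2 nilpotent shift.

After assembling e^{tJ} and conjugating by P, we get:

e^{tM} =
  [exp(4*t), t*exp(4*t), -t*exp(4*t)]
  [0, -t*exp(4*t) + exp(4*t), t*exp(4*t)]
  [0, -t*exp(4*t), t*exp(4*t) + exp(4*t)]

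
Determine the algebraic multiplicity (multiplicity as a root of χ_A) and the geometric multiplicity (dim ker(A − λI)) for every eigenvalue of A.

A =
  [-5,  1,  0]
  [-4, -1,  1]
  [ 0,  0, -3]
λ = -3: alg = 3, geom = 1

Step 1 — factor the characteristic polynomial to read off the algebraic multiplicities:
  χ_A(x) = (x + 3)^3

Step 2 — compute geometric multiplicities via the rank-nullity identity g(λ) = n − rank(A − λI):
  rank(A − (-3)·I) = 2, so dim ker(A − (-3)·I) = n − 2 = 1

Summary:
  λ = -3: algebraic multiplicity = 3, geometric multiplicity = 1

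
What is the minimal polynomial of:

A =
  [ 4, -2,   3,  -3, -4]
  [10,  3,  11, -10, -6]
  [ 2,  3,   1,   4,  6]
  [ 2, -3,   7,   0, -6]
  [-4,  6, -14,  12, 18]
x^4 - 20*x^3 + 148*x^2 - 480*x + 576

The characteristic polynomial is χ_A(x) = (x - 6)^3*(x - 4)^2, so the eigenvalues are known. The minimal polynomial is
  m_A(x) = Π_λ (x − λ)^{k_λ}
where k_λ is the size of the *largest* Jordan block for λ (equivalently, the smallest k with (A − λI)^k v = 0 for every generalised eigenvector v of λ).

  λ = 4: largest Jordan block has size 2, contributing (x − 4)^2
  λ = 6: largest Jordan block has size 2, contributing (x − 6)^2

So m_A(x) = (x - 6)^2*(x - 4)^2 = x^4 - 20*x^3 + 148*x^2 - 480*x + 576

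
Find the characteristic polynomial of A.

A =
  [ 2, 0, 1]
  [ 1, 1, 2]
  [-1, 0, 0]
x^3 - 3*x^2 + 3*x - 1

Expanding det(x·I − A) (e.g. by cofactor expansion or by noting that A is similar to its Jordan form J, which has the same characteristic polynomial as A) gives
  χ_A(x) = x^3 - 3*x^2 + 3*x - 1
which factors as (x - 1)^3. The eigenvalues (with algebraic multiplicities) are λ = 1 with multiplicity 3.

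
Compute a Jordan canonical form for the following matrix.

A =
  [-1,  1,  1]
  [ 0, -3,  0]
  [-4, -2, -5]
J_2(-3) ⊕ J_1(-3)

The characteristic polynomial is
  det(x·I − A) = x^3 + 9*x^2 + 27*x + 27 = (x + 3)^3

Eigenvalues and multiplicities (the geometric multiplicity of λ is n − rank(A − λI), which equals the number of Jordan blocks for λ):
  λ = -3: algebraic multiplicity = 3, geometric multiplicity = 2

Determining the block sizes for each eigenvalue:
  λ = -3: 2 blocks summing to 3 forces exactly one block of size 2 and the rest size 1 → block sizes [2, 1]

Assembling the blocks gives a Jordan form
J =
  [-3,  1,  0]
  [ 0, -3,  0]
  [ 0,  0, -3]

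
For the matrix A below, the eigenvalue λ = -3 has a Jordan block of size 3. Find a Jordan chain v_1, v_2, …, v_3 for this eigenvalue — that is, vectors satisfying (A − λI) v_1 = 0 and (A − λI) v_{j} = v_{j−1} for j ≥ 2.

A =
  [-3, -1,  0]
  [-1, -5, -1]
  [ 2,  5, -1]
A Jordan chain for λ = -3 of length 3:
v_1 = (1, 0, -1)ᵀ
v_2 = (0, -1, 2)ᵀ
v_3 = (1, 0, 0)ᵀ

Let N = A − (-3)·I. We want v_3 with N^3 v_3 = 0 but N^2 v_3 ≠ 0; then v_{j-1} := N · v_j for j = 3, …, 2.

Pick v_3 = (1, 0, 0)ᵀ.
Then v_2 = N · v_3 = (0, -1, 2)ᵀ.
Then v_1 = N · v_2 = (1, 0, -1)ᵀ.

Sanity check: (A − (-3)·I) v_1 = (0, 0, 0)ᵀ = 0. ✓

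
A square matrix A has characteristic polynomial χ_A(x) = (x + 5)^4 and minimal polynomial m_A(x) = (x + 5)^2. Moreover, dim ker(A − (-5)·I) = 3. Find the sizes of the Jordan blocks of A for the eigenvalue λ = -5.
Block sizes for λ = -5: [2, 1, 1]

Step 1 — from the characteristic polynomial, algebraic multiplicity of λ = -5 is 4. From dim ker(A − (-5)·I) = 3, there are exactly 3 Jordan blocks for λ = -5.
Step 2 — from the minimal polynomial, the factor (x + 5)^2 tells us the largest block for λ = -5 has size 2.
Step 3 — with total size 4, 3 blocks, and largest block 2, the block sizes (in nonincreasing order) are [2, 1, 1].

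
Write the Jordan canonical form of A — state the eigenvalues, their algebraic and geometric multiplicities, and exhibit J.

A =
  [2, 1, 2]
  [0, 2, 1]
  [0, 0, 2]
J_3(2)

The characteristic polynomial is
  det(x·I − A) = x^3 - 6*x^2 + 12*x - 8 = (x - 2)^3

Eigenvalues and multiplicities (the geometric multiplicity of λ is n − rank(A − λI), which equals the number of Jordan blocks for λ):
  λ = 2: algebraic multiplicity = 3, geometric multiplicity = 1

Determining the block sizes for each eigenvalue:
  λ = 2: one block (gm = 1), so the single block has size am = 3 → block sizes [3]

Assembling the blocks gives a Jordan form
J =
  [2, 1, 0]
  [0, 2, 1]
  [0, 0, 2]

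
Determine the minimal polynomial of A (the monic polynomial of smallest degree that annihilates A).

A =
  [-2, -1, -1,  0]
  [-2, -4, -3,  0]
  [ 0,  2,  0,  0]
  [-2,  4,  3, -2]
x^3 + 6*x^2 + 12*x + 8

The characteristic polynomial is χ_A(x) = (x + 2)^4, so the eigenvalues are known. The minimal polynomial is
  m_A(x) = Π_λ (x − λ)^{k_λ}
where k_λ is the size of the *largest* Jordan block for λ (equivalently, the smallest k with (A − λI)^k v = 0 for every generalised eigenvector v of λ).

  λ = -2: largest Jordan block has size 3, contributing (x + 2)^3

So m_A(x) = (x + 2)^3 = x^3 + 6*x^2 + 12*x + 8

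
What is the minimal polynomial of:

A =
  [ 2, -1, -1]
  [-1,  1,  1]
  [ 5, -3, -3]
x^3

The characteristic polynomial is χ_A(x) = x^3, so the eigenvalues are known. The minimal polynomial is
  m_A(x) = Π_λ (x − λ)^{k_λ}
where k_λ is the size of the *largest* Jordan block for λ (equivalently, the smallest k with (A − λI)^k v = 0 for every generalised eigenvector v of λ).

  λ = 0: largest Jordan block has size 3, contributing (x − 0)^3

So m_A(x) = x^3 = x^3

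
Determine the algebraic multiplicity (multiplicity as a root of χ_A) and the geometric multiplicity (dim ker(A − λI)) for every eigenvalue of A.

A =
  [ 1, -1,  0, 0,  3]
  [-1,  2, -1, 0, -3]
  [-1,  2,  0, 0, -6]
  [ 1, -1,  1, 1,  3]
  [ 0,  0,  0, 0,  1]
λ = 1: alg = 5, geom = 3

Step 1 — factor the characteristic polynomial to read off the algebraic multiplicities:
  χ_A(x) = (x - 1)^5

Step 2 — compute geometric multiplicities via the rank-nullity identity g(λ) = n − rank(A − λI):
  rank(A − (1)·I) = 2, so dim ker(A − (1)·I) = n − 2 = 3

Summary:
  λ = 1: algebraic multiplicity = 5, geometric multiplicity = 3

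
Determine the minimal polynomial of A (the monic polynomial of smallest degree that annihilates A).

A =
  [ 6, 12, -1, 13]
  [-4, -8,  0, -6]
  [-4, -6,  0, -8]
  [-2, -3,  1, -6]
x^3 + 6*x^2 + 12*x + 8

The characteristic polynomial is χ_A(x) = (x + 2)^4, so the eigenvalues are known. The minimal polynomial is
  m_A(x) = Π_λ (x − λ)^{k_λ}
where k_λ is the size of the *largest* Jordan block for λ (equivalently, the smallest k with (A − λI)^k v = 0 for every generalised eigenvector v of λ).

  λ = -2: largest Jordan block has size 3, contributing (x + 2)^3

So m_A(x) = (x + 2)^3 = x^3 + 6*x^2 + 12*x + 8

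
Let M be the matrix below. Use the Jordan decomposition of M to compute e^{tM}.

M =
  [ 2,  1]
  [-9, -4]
e^{tM} =
  [3*t*exp(-t) + exp(-t), t*exp(-t)]
  [-9*t*exp(-t), -3*t*exp(-t) + exp(-t)]

Strategy: write M = P · J · P⁻¹ where J is a Jordan canonical form, so e^{tM} = P · e^{tJ} · P⁻¹, and e^{tJ} can be computed block-by-block.

M has Jordan form
J =
  [-1,  1]
  [ 0, -1]
(up to reordering of blocks).

Per-block formulas:
  For a 2×2 Jordan block J_2(-1): exp(t · J_2(-1)) = e^(-1t)·(I + t·N), where N is the 2×2 nilpotent shift.

After assembling e^{tJ} and conjugating by P, we get:

e^{tM} =
  [3*t*exp(-t) + exp(-t), t*exp(-t)]
  [-9*t*exp(-t), -3*t*exp(-t) + exp(-t)]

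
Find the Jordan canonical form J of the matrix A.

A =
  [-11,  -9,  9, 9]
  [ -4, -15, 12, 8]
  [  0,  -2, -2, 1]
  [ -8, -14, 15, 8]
J_2(-5) ⊕ J_2(-5)

The characteristic polynomial is
  det(x·I − A) = x^4 + 20*x^3 + 150*x^2 + 500*x + 625 = (x + 5)^4

Eigenvalues and multiplicities (the geometric multiplicity of λ is n − rank(A − λI), which equals the number of Jordan blocks for λ):
  λ = -5: algebraic multiplicity = 4, geometric multiplicity = 2

Determining the block sizes for each eigenvalue:
  λ = -5: with am = 4 and gm = 2, the partition is not yet determined (e.g. several partitions of 4 into 2 parts exist). Let N = A − (-5)·I. Computing rank(N^1) = 2, rank(N^2) = 0; the number of blocks of size ≥ j is rank(N^{j−1}) − rank(N^j), giving [2, 2]. So we have 2 block(s) of size 2 → block sizes [2, 2]

Assembling the blocks gives a Jordan form
J =
  [-5,  1,  0,  0]
  [ 0, -5,  0,  0]
  [ 0,  0, -5,  1]
  [ 0,  0,  0, -5]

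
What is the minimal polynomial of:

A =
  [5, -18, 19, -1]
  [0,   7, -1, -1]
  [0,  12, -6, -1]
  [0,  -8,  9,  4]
x^3 - 5*x^2 - 25*x + 125

The characteristic polynomial is χ_A(x) = (x - 5)^3*(x + 5), so the eigenvalues are known. The minimal polynomial is
  m_A(x) = Π_λ (x − λ)^{k_λ}
where k_λ is the size of the *largest* Jordan block for λ (equivalently, the smallest k with (A − λI)^k v = 0 for every generalised eigenvector v of λ).

  λ = -5: largest Jordan block has size 1, contributing (x + 5)
  λ = 5: largest Jordan block has size 2, contributing (x − 5)^2

So m_A(x) = (x - 5)^2*(x + 5) = x^3 - 5*x^2 - 25*x + 125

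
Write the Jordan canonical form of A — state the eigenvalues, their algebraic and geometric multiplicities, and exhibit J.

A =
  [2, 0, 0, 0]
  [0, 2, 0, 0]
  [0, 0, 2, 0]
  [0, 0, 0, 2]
J_1(2) ⊕ J_1(2) ⊕ J_1(2) ⊕ J_1(2)

The characteristic polynomial is
  det(x·I − A) = x^4 - 8*x^3 + 24*x^2 - 32*x + 16 = (x - 2)^4

Eigenvalues and multiplicities (the geometric multiplicity of λ is n − rank(A − λI), which equals the number of Jordan blocks for λ):
  λ = 2: algebraic multiplicity = 4, geometric multiplicity = 4

Determining the block sizes for each eigenvalue:
  λ = 2: gm = am = 4, so every block has size 1 → block sizes [1, 1, 1, 1]

Assembling the blocks gives a Jordan form
J =
  [2, 0, 0, 0]
  [0, 2, 0, 0]
  [0, 0, 2, 0]
  [0, 0, 0, 2]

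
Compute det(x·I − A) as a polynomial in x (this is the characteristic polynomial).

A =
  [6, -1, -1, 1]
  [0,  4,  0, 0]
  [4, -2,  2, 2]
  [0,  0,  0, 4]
x^4 - 16*x^3 + 96*x^2 - 256*x + 256

Expanding det(x·I − A) (e.g. by cofactor expansion or by noting that A is similar to its Jordan form J, which has the same characteristic polynomial as A) gives
  χ_A(x) = x^4 - 16*x^3 + 96*x^2 - 256*x + 256
which factors as (x - 4)^4. The eigenvalues (with algebraic multiplicities) are λ = 4 with multiplicity 4.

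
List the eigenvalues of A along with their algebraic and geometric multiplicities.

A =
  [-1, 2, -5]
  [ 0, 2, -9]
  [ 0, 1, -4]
λ = -1: alg = 3, geom = 1

Step 1 — factor the characteristic polynomial to read off the algebraic multiplicities:
  χ_A(x) = (x + 1)^3

Step 2 — compute geometric multiplicities via the rank-nullity identity g(λ) = n − rank(A − λI):
  rank(A − (-1)·I) = 2, so dim ker(A − (-1)·I) = n − 2 = 1

Summary:
  λ = -1: algebraic multiplicity = 3, geometric multiplicity = 1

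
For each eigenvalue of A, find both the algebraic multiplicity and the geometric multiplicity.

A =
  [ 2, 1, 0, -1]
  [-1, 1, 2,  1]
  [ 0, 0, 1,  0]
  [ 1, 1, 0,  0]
λ = 1: alg = 4, geom = 2

Step 1 — factor the characteristic polynomial to read off the algebraic multiplicities:
  χ_A(x) = (x - 1)^4

Step 2 — compute geometric multiplicities via the rank-nullity identity g(λ) = n − rank(A − λI):
  rank(A − (1)·I) = 2, so dim ker(A − (1)·I) = n − 2 = 2

Summary:
  λ = 1: algebraic multiplicity = 4, geometric multiplicity = 2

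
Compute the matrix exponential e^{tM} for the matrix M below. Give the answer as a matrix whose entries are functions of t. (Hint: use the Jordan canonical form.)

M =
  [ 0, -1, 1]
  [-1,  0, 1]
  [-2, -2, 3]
e^{tM} =
  [-t*exp(t) + exp(t), -t*exp(t), t*exp(t)]
  [-t*exp(t), -t*exp(t) + exp(t), t*exp(t)]
  [-2*t*exp(t), -2*t*exp(t), 2*t*exp(t) + exp(t)]

Strategy: write M = P · J · P⁻¹ where J is a Jordan canonical form, so e^{tM} = P · e^{tJ} · P⁻¹, and e^{tJ} can be computed block-by-block.

M has Jordan form
J =
  [1, 1, 0]
  [0, 1, 0]
  [0, 0, 1]
(up to reordering of blocks).

Per-block formulas:
  For a 2×2 Jordan block J_2(1): exp(t · J_2(1)) = e^(1t)·(I + t·N), where N is the 2×2 nilpotent shift.
  For a 1×1 block at λ = 1: exp(t · [1]) = [e^(1t)].

After assembling e^{tJ} and conjugating by P, we get:

e^{tM} =
  [-t*exp(t) + exp(t), -t*exp(t), t*exp(t)]
  [-t*exp(t), -t*exp(t) + exp(t), t*exp(t)]
  [-2*t*exp(t), -2*t*exp(t), 2*t*exp(t) + exp(t)]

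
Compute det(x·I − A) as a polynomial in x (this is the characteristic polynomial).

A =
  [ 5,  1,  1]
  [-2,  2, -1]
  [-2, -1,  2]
x^3 - 9*x^2 + 27*x - 27

Expanding det(x·I − A) (e.g. by cofactor expansion or by noting that A is similar to its Jordan form J, which has the same characteristic polynomial as A) gives
  χ_A(x) = x^3 - 9*x^2 + 27*x - 27
which factors as (x - 3)^3. The eigenvalues (with algebraic multiplicities) are λ = 3 with multiplicity 3.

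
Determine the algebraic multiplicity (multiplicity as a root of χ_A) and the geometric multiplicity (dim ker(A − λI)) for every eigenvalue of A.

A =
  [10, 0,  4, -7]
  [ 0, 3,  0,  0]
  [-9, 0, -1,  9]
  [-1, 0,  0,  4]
λ = 3: alg = 2, geom = 2; λ = 5: alg = 2, geom = 1

Step 1 — factor the characteristic polynomial to read off the algebraic multiplicities:
  χ_A(x) = (x - 5)^2*(x - 3)^2

Step 2 — compute geometric multiplicities via the rank-nullity identity g(λ) = n − rank(A − λI):
  rank(A − (3)·I) = 2, so dim ker(A − (3)·I) = n − 2 = 2
  rank(A − (5)·I) = 3, so dim ker(A − (5)·I) = n − 3 = 1

Summary:
  λ = 3: algebraic multiplicity = 2, geometric multiplicity = 2
  λ = 5: algebraic multiplicity = 2, geometric multiplicity = 1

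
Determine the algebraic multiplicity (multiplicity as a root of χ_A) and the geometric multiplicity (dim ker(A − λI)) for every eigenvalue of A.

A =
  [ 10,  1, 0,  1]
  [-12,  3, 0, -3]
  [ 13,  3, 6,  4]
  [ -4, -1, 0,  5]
λ = 6: alg = 4, geom = 2

Step 1 — factor the characteristic polynomial to read off the algebraic multiplicities:
  χ_A(x) = (x - 6)^4

Step 2 — compute geometric multiplicities via the rank-nullity identity g(λ) = n − rank(A − λI):
  rank(A − (6)·I) = 2, so dim ker(A − (6)·I) = n − 2 = 2

Summary:
  λ = 6: algebraic multiplicity = 4, geometric multiplicity = 2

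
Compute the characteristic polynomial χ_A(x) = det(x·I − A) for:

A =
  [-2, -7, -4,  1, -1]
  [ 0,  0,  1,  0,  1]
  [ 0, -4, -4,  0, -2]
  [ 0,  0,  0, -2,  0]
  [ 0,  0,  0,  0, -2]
x^5 + 10*x^4 + 40*x^3 + 80*x^2 + 80*x + 32

Expanding det(x·I − A) (e.g. by cofactor expansion or by noting that A is similar to its Jordan form J, which has the same characteristic polynomial as A) gives
  χ_A(x) = x^5 + 10*x^4 + 40*x^3 + 80*x^2 + 80*x + 32
which factors as (x + 2)^5. The eigenvalues (with algebraic multiplicities) are λ = -2 with multiplicity 5.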